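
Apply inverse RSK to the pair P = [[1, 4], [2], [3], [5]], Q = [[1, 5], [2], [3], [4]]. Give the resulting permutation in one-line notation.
5 3 2 1 4

Reverse the RSK construction: for i from n down to 1, find the cell of Q containing i, remove the entry at that cell from P, and reverse-bump it up through P; the value ejected from row 1 is w(i).

Step i=5: Q has 5 at row 1, column 2; remove that cell from P, ejecting 4. So w(5) = 4. P is now [[1], [2], [3], [5]].
Step i=4: Q has 4 at row 4, column 1; remove 5 from row 4 of P and reverse-bump: 5 enters row 3 and ejects 3; 3 enters row 2 and ejects 2; 2 enters row 1 and ejects 1. So w(4) = 1. P is now [[2], [3], [5]].
Step i=3: Q has 3 at row 3, column 1; remove 5 from row 3 of P and reverse-bump: 5 enters row 2 and ejects 3; 3 enters row 1 and ejects 2. So w(3) = 2. P is now [[3], [5]].
Step i=2: Q has 2 at row 2, column 1; remove 5 from row 2 of P and reverse-bump: 5 enters row 1 and ejects 3. So w(2) = 3. P is now [[5]].
Step i=1: Q has 1 at row 1, column 1; remove that cell from P, ejecting 5. So w(1) = 5. P is now [].

So w = 5 3 2 1 4.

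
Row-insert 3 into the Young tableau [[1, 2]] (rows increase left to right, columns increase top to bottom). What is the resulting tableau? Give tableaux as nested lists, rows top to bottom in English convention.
[[1, 2, 3]]

3 is larger than every entry of row 1, so it is appended to row 1. The new tableau is [[1, 2, 3]].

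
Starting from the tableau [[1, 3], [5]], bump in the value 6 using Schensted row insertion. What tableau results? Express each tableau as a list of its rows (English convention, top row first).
6 is larger than every entry of row 1, so it is appended to row 1. The new tableau is [[1, 3, 6], [5]].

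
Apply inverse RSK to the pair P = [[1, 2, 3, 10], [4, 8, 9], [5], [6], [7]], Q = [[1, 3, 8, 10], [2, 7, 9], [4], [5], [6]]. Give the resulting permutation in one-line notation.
7 6 8 5 4 1 2 9 3 10

Reverse the RSK construction: for i from n down to 1, find the cell of Q containing i, remove the entry at that cell from P, and reverse-bump it up through P; the value ejected from row 1 is w(i).

Step i=10: Q has 10 at row 1, column 4; remove that cell from P, ejecting 10. So w(10) = 10. P is now [[1, 2, 3], [4, 8, 9], [5], [6], [7]].
Step i=9: Q has 9 at row 2, column 3; remove 9 from row 2 of P and reverse-bump: 9 enters row 1 and ejects 3. So w(9) = 3. P is now [[1, 2, 9], [4, 8], [5], [6], [7]].
Step i=8: Q has 8 at row 1, column 3; remove that cell from P, ejecting 9. So w(8) = 9. P is now [[1, 2], [4, 8], [5], [6], [7]].
Step i=7: Q has 7 at row 2, column 2; remove 8 from row 2 of P and reverse-bump: 8 enters row 1 and ejects 2. So w(7) = 2. P is now [[1, 8], [4], [5], [6], [7]].
Step i=6: Q has 6 at row 5, column 1; remove 7 from row 5 of P and reverse-bump: 7 enters row 4 and ejects 6; 6 enters row 3 and ejects 5; 5 enters row 2 and ejects 4; 4 enters row 1 and ejects 1. So w(6) = 1. P is now [[4, 8], [5], [6], [7]].
Step i=5: Q has 5 at row 4, column 1; remove 7 from row 4 of P and reverse-bump: 7 enters row 3 and ejects 6; 6 enters row 2 and ejects 5; 5 enters row 1 and ejects 4. So w(5) = 4. P is now [[5, 8], [6], [7]].
Step i=4: Q has 4 at row 3, column 1; remove 7 from row 3 of P and reverse-bump: 7 enters row 2 and ejects 6; 6 enters row 1 and ejects 5. So w(4) = 5. P is now [[6, 8], [7]].
Step i=3: Q has 3 at row 1, column 2; remove that cell from P, ejecting 8. So w(3) = 8. P is now [[6], [7]].
Step i=2: Q has 2 at row 2, column 1; remove 7 from row 2 of P and reverse-bump: 7 enters row 1 and ejects 6. So w(2) = 6. P is now [[7]].
Step i=1: Q has 1 at row 1, column 1; remove that cell from P, ejecting 7. So w(1) = 7. P is now [].

So w = 7 6 8 5 4 1 2 9 3 10.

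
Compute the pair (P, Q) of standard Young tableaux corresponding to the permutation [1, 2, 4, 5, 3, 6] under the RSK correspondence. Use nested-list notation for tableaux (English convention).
Insert each entry of the permutation into P by Schensted row insertion, recording in Q the position of each new cell.

Insert 1: appended to row 1. P = [[1]].
Insert 2: appended to row 1. P = [[1, 2]].
Insert 4: appended to row 1. P = [[1, 2, 4]].
Insert 5: appended to row 1. P = [[1, 2, 4, 5]].
Insert 3: 3 bumps 4 from row 1; 4 starts row 2. P = [[1, 2, 3, 5], [4]].
Insert 6: appended to row 1. P = [[1, 2, 3, 5, 6], [4]].

So P = [[1, 2, 3, 5, 6], [4]], Q = [[1, 2, 3, 4, 6], [5]].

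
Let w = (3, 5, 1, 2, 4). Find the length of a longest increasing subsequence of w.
3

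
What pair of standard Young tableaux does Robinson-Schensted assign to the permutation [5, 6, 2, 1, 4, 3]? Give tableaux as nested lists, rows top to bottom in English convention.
Insert each entry of the permutation into P by Schensted row insertion, recording in Q the position of each new cell.

Insert 5: appended to row 1. P = [[5]], Q = [[1]].
Insert 6: appended to row 1. P = [[5, 6]], Q = [[1, 2]].
Insert 2: 2 bumps 5 from row 1; 5 starts row 2. P = [[2, 6], [5]], Q = [[1, 2], [3]].
Insert 1: 1 bumps 2 from row 1; 2 bumps 5 from row 2; 5 starts row 3. P = [[1, 6], [2], [5]], Q = [[1, 2], [3], [4]].
Insert 4: 4 bumps 6 from row 1; 6 appends to row 2. P = [[1, 4], [2, 6], [5]], Q = [[1, 2], [3, 5], [4]].
Insert 3: 3 bumps 4 from row 1; 4 bumps 6 from row 2; 6 appends to row 3. P = [[1, 3], [2, 4], [5, 6]], Q = [[1, 2], [3, 5], [4, 6]].

So P = [[1, 3], [2, 4], [5, 6]], Q = [[1, 2], [3, 5], [4, 6]].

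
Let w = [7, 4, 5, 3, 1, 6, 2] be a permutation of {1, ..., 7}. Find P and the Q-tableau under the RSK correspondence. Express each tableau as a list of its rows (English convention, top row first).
Insert each entry of the permutation into P by Schensted row insertion, recording in Q the position of each new cell.

Insert 7: appended to row 1. P = [[7]], Q = [[1]].
Insert 4: 4 bumps 7 from row 1; 7 starts row 2. P = [[4], [7]], Q = [[1], [2]].
Insert 5: appended to row 1. P = [[4, 5], [7]], Q = [[1, 3], [2]].
Insert 3: 3 bumps 4 from row 1; 4 bumps 7 from row 2; 7 starts row 3. P = [[3, 5], [4], [7]], Q = [[1, 3], [2], [4]].
Insert 1: 1 bumps 3 from row 1; 3 bumps 4 from row 2; 4 bumps 7 from row 3; 7 starts row 4. P = [[1, 5], [3], [4], [7]], Q = [[1, 3], [2], [4], [5]].
Insert 6: appended to row 1. P = [[1, 5, 6], [3], [4], [7]], Q = [[1, 3, 6], [2], [4], [5]].
Insert 2: 2 bumps 5 from row 1; 5 appends to row 2. P = [[1, 2, 6], [3, 5], [4], [7]], Q = [[1, 3, 6], [2, 7], [4], [5]].

So P = [[1, 2, 6], [3, 5], [4], [7]], Q = [[1, 3, 6], [2, 7], [4], [5]].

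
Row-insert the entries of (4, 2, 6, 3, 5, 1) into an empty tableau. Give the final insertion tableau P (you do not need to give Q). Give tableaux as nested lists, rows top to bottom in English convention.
P = [[1, 3, 5], [2, 6], [4]]

Insert 4: appended to row 1. P = [[4]].
Insert 2: 2 bumps 4 from row 1; 4 starts row 2. P = [[2], [4]].
Insert 6: appended to row 1. P = [[2, 6], [4]].
Insert 3: 3 bumps 6 from row 1; 6 appends to row 2. P = [[2, 3], [4, 6]].
Insert 5: appended to row 1. P = [[2, 3, 5], [4, 6]].
Insert 1: 1 bumps 2 from row 1; 2 bumps 4 from row 2; 4 starts row 3. P = [[1, 3, 5], [2, 6], [4]].

So P = [[1, 3, 5], [2, 6], [4]].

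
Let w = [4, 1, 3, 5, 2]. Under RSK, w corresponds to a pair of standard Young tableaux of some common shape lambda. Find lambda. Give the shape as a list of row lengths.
[3, 1, 1]

Row-insert each entry into an empty tableau.

After inserting 4: P = [[4]].
After inserting 1: P = [[1], [4]].
After inserting 3: P = [[1, 3], [4]].
After inserting 5: P = [[1, 3, 5], [4]].
After inserting 2: P = [[1, 2, 5], [3], [4]].

The final insertion tableau P = [[1, 2, 5], [3], [4]] has shape [3, 1, 1].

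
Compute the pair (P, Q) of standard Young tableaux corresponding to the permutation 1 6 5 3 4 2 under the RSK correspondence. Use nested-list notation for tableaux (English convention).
Insert each entry of the permutation into P by Schensted row insertion, recording in Q the position of each new cell.

Insert 1: appended to row 1. P = [[1]], Q = [[1]].
Insert 6: appended to row 1. P = [[1, 6]], Q = [[1, 2]].
Insert 5: 5 bumps 6 from row 1; 6 starts row 2. P = [[1, 5], [6]], Q = [[1, 2], [3]].
Insert 3: 3 bumps 5 from row 1; 5 bumps 6 from row 2; 6 starts row 3. P = [[1, 3], [5], [6]], Q = [[1, 2], [3], [4]].
Insert 4: appended to row 1. P = [[1, 3, 4], [5], [6]], Q = [[1, 2, 5], [3], [4]].
Insert 2: 2 bumps 3 from row 1; 3 bumps 5 from row 2; 5 bumps 6 from row 3; 6 starts row 4. P = [[1, 2, 4], [3], [5], [6]], Q = [[1, 2, 5], [3], [4], [6]].

So P = [[1, 2, 4], [3], [5], [6]], Q = [[1, 2, 5], [3], [4], [6]].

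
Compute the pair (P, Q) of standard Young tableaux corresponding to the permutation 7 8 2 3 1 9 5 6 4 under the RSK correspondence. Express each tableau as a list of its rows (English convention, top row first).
Insert each entry of the permutation into P by Schensted row insertion, recording in Q the position of each new cell.

Insert 7: appended to row 1. P = [[7]].
Insert 8: appended to row 1. P = [[7, 8]].
Insert 2: 2 bumps 7 from row 1; 7 starts row 2. P = [[2, 8], [7]].
Insert 3: 3 bumps 8 from row 1; 8 appends to row 2. P = [[2, 3], [7, 8]].
Insert 1: 1 bumps 2 from row 1; 2 bumps 7 from row 2; 7 starts row 3. P = [[1, 3], [2, 8], [7]].
Insert 9: appended to row 1. P = [[1, 3, 9], [2, 8], [7]].
Insert 5: 5 bumps 9 from row 1; 9 appends to row 2. P = [[1, 3, 5], [2, 8, 9], [7]].
Insert 6: appended to row 1. P = [[1, 3, 5, 6], [2, 8, 9], [7]].
Insert 4: 4 bumps 5 from row 1; 5 bumps 8 from row 2; 8 appends to row 3. P = [[1, 3, 4, 6], [2, 5, 9], [7, 8]].

So P = [[1, 3, 4, 6], [2, 5, 9], [7, 8]], Q = [[1, 2, 6, 8], [3, 4, 7], [5, 9]].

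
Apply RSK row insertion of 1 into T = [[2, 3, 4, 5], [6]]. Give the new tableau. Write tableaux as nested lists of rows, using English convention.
[[1, 3, 4, 5], [2], [6]]

In row 1, 1 replaces 2 (the leftmost entry greater than 1); 2 is bumped to row 2. In row 2, 2 replaces 6 (the leftmost entry greater than 2); 6 is bumped to row 3. 6 starts a new row 3. The new tableau is [[1, 3, 4, 5], [2], [6]].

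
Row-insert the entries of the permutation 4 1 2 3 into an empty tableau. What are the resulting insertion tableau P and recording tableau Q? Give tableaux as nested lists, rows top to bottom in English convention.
Insert each entry of the permutation into P by Schensted row insertion, recording in Q the position of each new cell.

After inserting 4: P = [[4]].
After inserting 1: P = [[1], [4]].
After inserting 2: P = [[1, 2], [4]].
After inserting 3: P = [[1, 2, 3], [4]].

So P = [[1, 2, 3], [4]], Q = [[1, 3, 4], [2]].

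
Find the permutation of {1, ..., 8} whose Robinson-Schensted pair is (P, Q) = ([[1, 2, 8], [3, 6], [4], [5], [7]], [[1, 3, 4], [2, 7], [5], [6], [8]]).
7 5 6 8 4 1 3 2

Reverse the RSK construction: for i from n down to 1, find the cell of Q containing i, remove the entry at that cell from P, and reverse-bump it up through P; the value ejected from row 1 is w(i).

Step i=8: Q has 8 at row 5, column 1; remove 7 from row 5 of P and reverse-bump: 7 enters row 4 and ejects 5; 5 enters row 3 and ejects 4; 4 enters row 2 and ejects 3; 3 enters row 1 and ejects 2. So w(8) = 2. P is now [[1, 3, 8], [4, 6], [5], [7]].
Step i=7: Q has 7 at row 2, column 2; remove 6 from row 2 of P and reverse-bump: 6 enters row 1 and ejects 3. So w(7) = 3. P is now [[1, 6, 8], [4], [5], [7]].
Step i=6: Q has 6 at row 4, column 1; remove 7 from row 4 of P and reverse-bump: 7 enters row 3 and ejects 5; 5 enters row 2 and ejects 4; 4 enters row 1 and ejects 1. So w(6) = 1. P is now [[4, 6, 8], [5], [7]].
Step i=5: Q has 5 at row 3, column 1; remove 7 from row 3 of P and reverse-bump: 7 enters row 2 and ejects 5; 5 enters row 1 and ejects 4. So w(5) = 4. P is now [[5, 6, 8], [7]].
Step i=4: Q has 4 at row 1, column 3; remove that cell from P, ejecting 8. So w(4) = 8. P is now [[5, 6], [7]].
Step i=3: Q has 3 at row 1, column 2; remove that cell from P, ejecting 6. So w(3) = 6. P is now [[5], [7]].
Step i=2: Q has 2 at row 2, column 1; remove 7 from row 2 of P and reverse-bump: 7 enters row 1 and ejects 5. So w(2) = 5. P is now [[7]].
Step i=1: Q has 1 at row 1, column 1; remove that cell from P, ejecting 7. So w(1) = 7. P is now [].

So w = 7 5 6 8 4 1 3 2.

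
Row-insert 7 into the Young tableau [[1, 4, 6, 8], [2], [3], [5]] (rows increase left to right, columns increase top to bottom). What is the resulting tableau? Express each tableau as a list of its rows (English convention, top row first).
[[1, 4, 6, 7], [2, 8], [3], [5]]

In row 1, 7 replaces 8 (the leftmost entry greater than 7); 8 is bumped to row 2. 8 is appended to row 2. The new tableau is [[1, 4, 6, 7], [2, 8], [3], [5]].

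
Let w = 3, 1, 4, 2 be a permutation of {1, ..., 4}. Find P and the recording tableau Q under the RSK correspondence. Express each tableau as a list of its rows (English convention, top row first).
Insert each entry of the permutation into P by Schensted row insertion, recording in Q the position of each new cell.

Insert 3: appended to row 1. P = [[3]].
Insert 1: 1 bumps 3 from row 1; 3 starts row 2. P = [[1], [3]].
Insert 4: appended to row 1. P = [[1, 4], [3]].
Insert 2: 2 bumps 4 from row 1; 4 appends to row 2. P = [[1, 2], [3, 4]].

So P = [[1, 2], [3, 4]], Q = [[1, 3], [2, 4]].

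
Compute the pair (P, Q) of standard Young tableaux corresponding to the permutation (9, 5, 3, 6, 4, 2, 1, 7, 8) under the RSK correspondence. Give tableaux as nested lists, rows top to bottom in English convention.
Insert each entry of the permutation into P by Schensted row insertion, recording in Q the position of each new cell.

Insert 9: appended to row 1. P = [[9]], Q = [[1]].
Insert 5: 5 bumps 9 from row 1; 9 starts row 2. P = [[5], [9]], Q = [[1], [2]].
Insert 3: 3 bumps 5 from row 1; 5 bumps 9 from row 2; 9 starts row 3. P = [[3], [5], [9]], Q = [[1], [2], [3]].
Insert 6: appended to row 1. P = [[3, 6], [5], [9]], Q = [[1, 4], [2], [3]].
Insert 4: 4 bumps 6 from row 1; 6 appends to row 2. P = [[3, 4], [5, 6], [9]], Q = [[1, 4], [2, 5], [3]].
Insert 2: 2 bumps 3 from row 1; 3 bumps 5 from row 2; 5 bumps 9 from row 3; 9 starts row 4. P = [[2, 4], [3, 6], [5], [9]], Q = [[1, 4], [2, 5], [3], [6]].
Insert 1: 1 bumps 2 from row 1; 2 bumps 3 from row 2; 3 bumps 5 from row 3; 5 bumps 9 from row 4; 9 starts row 5. P = [[1, 4], [2, 6], [3], [5], [9]], Q = [[1, 4], [2, 5], [3], [6], [7]].
Insert 7: appended to row 1. P = [[1, 4, 7], [2, 6], [3], [5], [9]], Q = [[1, 4, 8], [2, 5], [3], [6], [7]].
Insert 8: appended to row 1. P = [[1, 4, 7, 8], [2, 6], [3], [5], [9]], Q = [[1, 4, 8, 9], [2, 5], [3], [6], [7]].

So P = [[1, 4, 7, 8], [2, 6], [3], [5], [9]], Q = [[1, 4, 8, 9], [2, 5], [3], [6], [7]].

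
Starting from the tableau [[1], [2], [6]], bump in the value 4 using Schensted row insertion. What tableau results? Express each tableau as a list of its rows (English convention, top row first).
4 is larger than every entry of row 1, so it is appended to row 1. The new tableau is [[1, 4], [2], [6]].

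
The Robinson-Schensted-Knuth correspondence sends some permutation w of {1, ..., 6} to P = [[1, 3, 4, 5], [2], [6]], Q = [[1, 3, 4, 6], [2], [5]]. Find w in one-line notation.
Reverse the RSK construction: for i from n down to 1, find the cell of Q containing i, remove the entry at that cell from P, and reverse-bump it up through P; the value ejected from row 1 is w(i).

Step i=6: Q has 6 at row 1, column 4; remove that cell from P, ejecting 5. So w(6) = 5. P is now [[1, 3, 4], [2], [6]].
Step i=5: Q has 5 at row 3, column 1; remove 6 from row 3 of P and reverse-bump: 6 enters row 2 and ejects 2; 2 enters row 1 and ejects 1. So w(5) = 1. P is now [[2, 3, 4], [6]].
Step i=4: Q has 4 at row 1, column 3; remove that cell from P, ejecting 4. So w(4) = 4. P is now [[2, 3], [6]].
Step i=3: Q has 3 at row 1, column 2; remove that cell from P, ejecting 3. So w(3) = 3. P is now [[2], [6]].
Step i=2: Q has 2 at row 2, column 1; remove 6 from row 2 of P and reverse-bump: 6 enters row 1 and ejects 2. So w(2) = 2. P is now [[6]].
Step i=1: Q has 1 at row 1, column 1; remove that cell from P, ejecting 6. So w(1) = 6. P is now [].

So w = 6 2 3 4 1 5.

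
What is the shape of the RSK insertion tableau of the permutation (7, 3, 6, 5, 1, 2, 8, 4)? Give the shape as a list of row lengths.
Row-insert each entry into an empty tableau.

After inserting 7: P = [[7]].
After inserting 3: P = [[3], [7]].
After inserting 6: P = [[3, 6], [7]].
After inserting 5: P = [[3, 5], [6], [7]].
After inserting 1: P = [[1, 5], [3], [6], [7]].
After inserting 2: P = [[1, 2], [3, 5], [6], [7]].
After inserting 8: P = [[1, 2, 8], [3, 5], [6], [7]].
After inserting 4: P = [[1, 2, 4], [3, 5, 8], [6], [7]].

The final insertion tableau P = [[1, 2, 4], [3, 5, 8], [6], [7]] has shape [3, 3, 1, 1].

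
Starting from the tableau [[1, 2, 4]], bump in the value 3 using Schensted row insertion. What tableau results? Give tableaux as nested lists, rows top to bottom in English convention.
In row 1, 3 replaces 4 (the leftmost entry greater than 3); 4 is bumped to row 2. 4 starts a new row 2. The new tableau is [[1, 2, 3], [4]].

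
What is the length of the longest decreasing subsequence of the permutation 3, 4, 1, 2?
2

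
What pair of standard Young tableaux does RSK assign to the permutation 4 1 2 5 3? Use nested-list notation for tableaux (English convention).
Insert each entry of the permutation into P by Schensted row insertion, recording in Q the position of each new cell.

Insert 4: appended to row 1. P = [[4]].
Insert 1: 1 bumps 4 from row 1; 4 starts row 2. P = [[1], [4]].
Insert 2: appended to row 1. P = [[1, 2], [4]].
Insert 5: appended to row 1. P = [[1, 2, 5], [4]].
Insert 3: 3 bumps 5 from row 1; 5 appends to row 2. P = [[1, 2, 3], [4, 5]].

So P = [[1, 2, 3], [4, 5]], Q = [[1, 3, 4], [2, 5]].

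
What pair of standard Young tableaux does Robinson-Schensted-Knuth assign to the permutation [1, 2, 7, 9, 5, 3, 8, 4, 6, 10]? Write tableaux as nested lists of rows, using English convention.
Insert each entry of the permutation into P by Schensted row insertion, recording in Q the position of each new cell.

Insert 1: appended to row 1. P = [[1]], Q = [[1]].
Insert 2: appended to row 1. P = [[1, 2]], Q = [[1, 2]].
Insert 7: appended to row 1. P = [[1, 2, 7]], Q = [[1, 2, 3]].
Insert 9: appended to row 1. P = [[1, 2, 7, 9]], Q = [[1, 2, 3, 4]].
Insert 5: 5 bumps 7 from row 1; 7 starts row 2. P = [[1, 2, 5, 9], [7]], Q = [[1, 2, 3, 4], [5]].
Insert 3: 3 bumps 5 from row 1; 5 bumps 7 from row 2; 7 starts row 3. P = [[1, 2, 3, 9], [5], [7]], Q = [[1, 2, 3, 4], [5], [6]].
Insert 8: 8 bumps 9 from row 1; 9 appends to row 2. P = [[1, 2, 3, 8], [5, 9], [7]], Q = [[1, 2, 3, 4], [5, 7], [6]].
Insert 4: 4 bumps 8 from row 1; 8 bumps 9 from row 2; 9 appends to row 3. P = [[1, 2, 3, 4], [5, 8], [7, 9]], Q = [[1, 2, 3, 4], [5, 7], [6, 8]].
Insert 6: appended to row 1. P = [[1, 2, 3, 4, 6], [5, 8], [7, 9]], Q = [[1, 2, 3, 4, 9], [5, 7], [6, 8]].
Insert 10: appended to row 1. P = [[1, 2, 3, 4, 6, 10], [5, 8], [7, 9]], Q = [[1, 2, 3, 4, 9, 10], [5, 7], [6, 8]].

So P = [[1, 2, 3, 4, 6, 10], [5, 8], [7, 9]], Q = [[1, 2, 3, 4, 9, 10], [5, 7], [6, 8]].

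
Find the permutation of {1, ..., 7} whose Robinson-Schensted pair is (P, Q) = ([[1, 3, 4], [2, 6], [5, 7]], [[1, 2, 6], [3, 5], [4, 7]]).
Reverse the RSK construction: for i from n down to 1, find the cell of Q containing i, remove the entry at that cell from P, and reverse-bump it up through P; the value ejected from row 1 is w(i).

Step i=7: Q has 7 at row 3, column 2; remove 7 from row 3 of P and reverse-bump: 7 enters row 2 and ejects 6; 6 enters row 1 and ejects 4. So w(7) = 4. P is now [[1, 3, 6], [2, 7], [5]].
Step i=6: Q has 6 at row 1, column 3; remove that cell from P, ejecting 6. So w(6) = 6. P is now [[1, 3], [2, 7], [5]].
Step i=5: Q has 5 at row 2, column 2; remove 7 from row 2 of P and reverse-bump: 7 enters row 1 and ejects 3. So w(5) = 3. P is now [[1, 7], [2], [5]].
Step i=4: Q has 4 at row 3, column 1; remove 5 from row 3 of P and reverse-bump: 5 enters row 2 and ejects 2; 2 enters row 1 and ejects 1. So w(4) = 1. P is now [[2, 7], [5]].
Step i=3: Q has 3 at row 2, column 1; remove 5 from row 2 of P and reverse-bump: 5 enters row 1 and ejects 2. So w(3) = 2. P is now [[5, 7]].
Step i=2: Q has 2 at row 1, column 2; remove that cell from P, ejecting 7. So w(2) = 7. P is now [[5]].
Step i=1: Q has 1 at row 1, column 1; remove that cell from P, ejecting 5. So w(1) = 5. P is now [].

So w = 5 7 2 1 3 6 4.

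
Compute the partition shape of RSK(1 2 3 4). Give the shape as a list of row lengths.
[4]

RSK row insertion gives P = [[1, 2, 3, 4]], which has shape [4].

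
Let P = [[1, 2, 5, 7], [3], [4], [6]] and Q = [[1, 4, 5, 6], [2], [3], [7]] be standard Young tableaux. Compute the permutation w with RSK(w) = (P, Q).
Reverse the RSK construction: for i from n down to 1, find the cell of Q containing i, remove the entry at that cell from P, and reverse-bump it up through P; the value ejected from row 1 is w(i).

Step i=7: Q has 7 at row 4, column 1; remove 6 from row 4 of P and reverse-bump: 6 enters row 3 and ejects 4; 4 enters row 2 and ejects 3; 3 enters row 1 and ejects 2. So w(7) = 2. P is now [[1, 3, 5, 7], [4], [6]].
Step i=6: Q has 6 at row 1, column 4; remove that cell from P, ejecting 7. So w(6) = 7. P is now [[1, 3, 5], [4], [6]].
Step i=5: Q has 5 at row 1, column 3; remove that cell from P, ejecting 5. So w(5) = 5. P is now [[1, 3], [4], [6]].
Step i=4: Q has 4 at row 1, column 2; remove that cell from P, ejecting 3. So w(4) = 3. P is now [[1], [4], [6]].
Step i=3: Q has 3 at row 3, column 1; remove 6 from row 3 of P and reverse-bump: 6 enters row 2 and ejects 4; 4 enters row 1 and ejects 1. So w(3) = 1. P is now [[4], [6]].
Step i=2: Q has 2 at row 2, column 1; remove 6 from row 2 of P and reverse-bump: 6 enters row 1 and ejects 4. So w(2) = 4. P is now [[6]].
Step i=1: Q has 1 at row 1, column 1; remove that cell from P, ejecting 6. So w(1) = 6. P is now [].

So w = 6 4 1 3 5 7 2.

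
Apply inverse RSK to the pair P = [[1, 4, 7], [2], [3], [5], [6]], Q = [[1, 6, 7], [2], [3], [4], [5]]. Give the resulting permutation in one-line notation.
Reverse RSK: for i = n, n-1, ..., 1, locate i in Q, remove the corresponding corner cell from P, and reverse-bump its entry up through P; the value ejected from row 1 is w(i).

So w = 6 5 3 2 1 4 7.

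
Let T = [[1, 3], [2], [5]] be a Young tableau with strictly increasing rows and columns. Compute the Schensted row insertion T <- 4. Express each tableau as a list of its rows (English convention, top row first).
4 is larger than every entry of row 1, so it is appended to row 1. The new tableau is [[1, 3, 4], [2], [5]].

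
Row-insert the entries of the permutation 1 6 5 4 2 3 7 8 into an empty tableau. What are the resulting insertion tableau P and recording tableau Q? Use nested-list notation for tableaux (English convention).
Insert each entry of the permutation into P by Schensted row insertion, recording in Q the position of each new cell.

Insert 1: appended to row 1. P = [[1]].
Insert 6: appended to row 1. P = [[1, 6]].
Insert 5: 5 bumps 6 from row 1; 6 starts row 2. P = [[1, 5], [6]].
Insert 4: 4 bumps 5 from row 1; 5 bumps 6 from row 2; 6 starts row 3. P = [[1, 4], [5], [6]].
Insert 2: 2 bumps 4 from row 1; 4 bumps 5 from row 2; 5 bumps 6 from row 3; 6 starts row 4. P = [[1, 2], [4], [5], [6]].
Insert 3: appended to row 1. P = [[1, 2, 3], [4], [5], [6]].
Insert 7: appended to row 1. P = [[1, 2, 3, 7], [4], [5], [6]].
Insert 8: appended to row 1. P = [[1, 2, 3, 7, 8], [4], [5], [6]].

So P = [[1, 2, 3, 7, 8], [4], [5], [6]], Q = [[1, 2, 6, 7, 8], [3], [4], [5]].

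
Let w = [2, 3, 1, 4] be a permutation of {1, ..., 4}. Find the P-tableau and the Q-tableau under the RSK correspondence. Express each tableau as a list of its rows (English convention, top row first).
Insert each entry of the permutation into P by Schensted row insertion, recording in Q the position of each new cell.

Insert 2: appended to row 1. P = [[2]], Q = [[1]].
Insert 3: appended to row 1. P = [[2, 3]], Q = [[1, 2]].
Insert 1: 1 bumps 2 from row 1; 2 starts row 2. P = [[1, 3], [2]], Q = [[1, 2], [3]].
Insert 4: appended to row 1. P = [[1, 3, 4], [2]], Q = [[1, 2, 4], [3]].

So P = [[1, 3, 4], [2]], Q = [[1, 2, 4], [3]].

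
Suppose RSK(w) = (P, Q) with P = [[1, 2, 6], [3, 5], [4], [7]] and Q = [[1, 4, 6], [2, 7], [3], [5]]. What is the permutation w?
Reverse the RSK construction: for i from n down to 1, find the cell of Q containing i, remove the entry at that cell from P, and reverse-bump it up through P; the value ejected from row 1 is w(i).

Step i=7: Q has 7 at row 2, column 2; remove 5 from row 2 of P and reverse-bump: 5 enters row 1 and ejects 2. So w(7) = 2. P is now [[1, 5, 6], [3], [4], [7]].
Step i=6: Q has 6 at row 1, column 3; remove that cell from P, ejecting 6. So w(6) = 6. P is now [[1, 5], [3], [4], [7]].
Step i=5: Q has 5 at row 4, column 1; remove 7 from row 4 of P and reverse-bump: 7 enters row 3 and ejects 4; 4 enters row 2 and ejects 3; 3 enters row 1 and ejects 1. So w(5) = 1. P is now [[3, 5], [4], [7]].
Step i=4: Q has 4 at row 1, column 2; remove that cell from P, ejecting 5. So w(4) = 5. P is now [[3], [4], [7]].
Step i=3: Q has 3 at row 3, column 1; remove 7 from row 3 of P and reverse-bump: 7 enters row 2 and ejects 4; 4 enters row 1 and ejects 3. So w(3) = 3. P is now [[4], [7]].
Step i=2: Q has 2 at row 2, column 1; remove 7 from row 2 of P and reverse-bump: 7 enters row 1 and ejects 4. So w(2) = 4. P is now [[7]].
Step i=1: Q has 1 at row 1, column 1; remove that cell from P, ejecting 7. So w(1) = 7. P is now [].

So w = 7 4 3 5 1 6 2.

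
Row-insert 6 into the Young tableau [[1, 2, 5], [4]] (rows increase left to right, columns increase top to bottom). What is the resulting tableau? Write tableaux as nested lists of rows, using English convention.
6 is larger than every entry of row 1, so it is appended to row 1. The new tableau is [[1, 2, 5, 6], [4]].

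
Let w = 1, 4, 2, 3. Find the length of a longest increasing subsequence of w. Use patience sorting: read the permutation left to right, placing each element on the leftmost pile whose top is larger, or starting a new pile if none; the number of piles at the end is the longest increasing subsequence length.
1: new pile. tops = [1]
4: new pile. tops = [1, 4]
2: onto pile 2 (replacing 4). tops = [1, 2]
3: new pile. tops = [1, 2, 3]

3 piles, so the longest increasing subsequence has length 3.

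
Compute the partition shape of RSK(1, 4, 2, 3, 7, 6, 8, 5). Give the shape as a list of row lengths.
Row-insert each entry into an empty tableau.

After inserting 1: P = [[1]].
After inserting 4: P = [[1, 4]].
After inserting 2: P = [[1, 2], [4]].
After inserting 3: P = [[1, 2, 3], [4]].
After inserting 7: P = [[1, 2, 3, 7], [4]].
After inserting 6: P = [[1, 2, 3, 6], [4, 7]].
After inserting 8: P = [[1, 2, 3, 6, 8], [4, 7]].
After inserting 5: P = [[1, 2, 3, 5, 8], [4, 6], [7]].

The final insertion tableau P = [[1, 2, 3, 5, 8], [4, 6], [7]] has shape [5, 2, 1].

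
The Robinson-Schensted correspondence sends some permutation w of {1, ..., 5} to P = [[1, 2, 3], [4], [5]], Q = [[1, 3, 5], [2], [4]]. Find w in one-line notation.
5 1 4 2 3

Reverse the RSK construction: for i from n down to 1, find the cell of Q containing i, remove the entry at that cell from P, and reverse-bump it up through P; the value ejected from row 1 is w(i).

Step i=5: Q has 5 at row 1, column 3; remove that cell from P, ejecting 3. So w(5) = 3. P is now [[1, 2], [4], [5]].
Step i=4: Q has 4 at row 3, column 1; remove 5 from row 3 of P and reverse-bump: 5 enters row 2 and ejects 4; 4 enters row 1 and ejects 2. So w(4) = 2. P is now [[1, 4], [5]].
Step i=3: Q has 3 at row 1, column 2; remove that cell from P, ejecting 4. So w(3) = 4. P is now [[1], [5]].
Step i=2: Q has 2 at row 2, column 1; remove 5 from row 2 of P and reverse-bump: 5 enters row 1 and ejects 1. So w(2) = 1. P is now [[5]].
Step i=1: Q has 1 at row 1, column 1; remove that cell from P, ejecting 5. So w(1) = 5. P is now [].

So w = 5 1 4 2 3.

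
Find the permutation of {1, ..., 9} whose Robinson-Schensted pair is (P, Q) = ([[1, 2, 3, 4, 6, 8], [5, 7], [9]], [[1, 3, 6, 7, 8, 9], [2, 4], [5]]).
Reverse the RSK construction: for i from n down to 1, find the cell of Q containing i, remove the entry at that cell from P, and reverse-bump it up through P; the value ejected from row 1 is w(i).

Step i=9: Q has 9 at row 1, column 6; remove that cell from P, ejecting 8. So w(9) = 8. P is now [[1, 2, 3, 4, 6], [5, 7], [9]].
Step i=8: Q has 8 at row 1, column 5; remove that cell from P, ejecting 6. So w(8) = 6. P is now [[1, 2, 3, 4], [5, 7], [9]].
Step i=7: Q has 7 at row 1, column 4; remove that cell from P, ejecting 4. So w(7) = 4. P is now [[1, 2, 3], [5, 7], [9]].
Step i=6: Q has 6 at row 1, column 3; remove that cell from P, ejecting 3. So w(6) = 3. P is now [[1, 2], [5, 7], [9]].
Step i=5: Q has 5 at row 3, column 1; remove 9 from row 3 of P and reverse-bump: 9 enters row 2 and ejects 7; 7 enters row 1 and ejects 2. So w(5) = 2. P is now [[1, 7], [5, 9]].
Step i=4: Q has 4 at row 2, column 2; remove 9 from row 2 of P and reverse-bump: 9 enters row 1 and ejects 7. So w(4) = 7. P is now [[1, 9], [5]].
Step i=3: Q has 3 at row 1, column 2; remove that cell from P, ejecting 9. So w(3) = 9. P is now [[1], [5]].
Step i=2: Q has 2 at row 2, column 1; remove 5 from row 2 of P and reverse-bump: 5 enters row 1 and ejects 1. So w(2) = 1. P is now [[5]].
Step i=1: Q has 1 at row 1, column 1; remove that cell from P, ejecting 5. So w(1) = 5. P is now [].

So w = 5 1 9 7 2 3 4 6 8.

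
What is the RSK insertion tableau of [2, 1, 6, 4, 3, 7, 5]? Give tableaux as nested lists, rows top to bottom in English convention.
P = [[1, 3, 5], [2, 4, 7], [6]]

Insert 2: appended to row 1. P = [[2]].
Insert 1: 1 bumps 2 from row 1; 2 starts row 2. P = [[1], [2]].
Insert 6: appended to row 1. P = [[1, 6], [2]].
Insert 4: 4 bumps 6 from row 1; 6 appends to row 2. P = [[1, 4], [2, 6]].
Insert 3: 3 bumps 4 from row 1; 4 bumps 6 from row 2; 6 starts row 3. P = [[1, 3], [2, 4], [6]].
Insert 7: appended to row 1. P = [[1, 3, 7], [2, 4], [6]].
Insert 5: 5 bumps 7 from row 1; 7 appends to row 2. P = [[1, 3, 5], [2, 4, 7], [6]].

So P = [[1, 3, 5], [2, 4, 7], [6]].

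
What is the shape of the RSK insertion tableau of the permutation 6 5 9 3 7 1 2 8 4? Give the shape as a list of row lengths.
[3, 3, 2, 1]

Row-insert each entry into an empty tableau.

After inserting 6: P = [[6]].
After inserting 5: P = [[5], [6]].
After inserting 9: P = [[5, 9], [6]].
After inserting 3: P = [[3, 9], [5], [6]].
After inserting 7: P = [[3, 7], [5, 9], [6]].
After inserting 1: P = [[1, 7], [3, 9], [5], [6]].
After inserting 2: P = [[1, 2], [3, 7], [5, 9], [6]].
After inserting 8: P = [[1, 2, 8], [3, 7], [5, 9], [6]].
After inserting 4: P = [[1, 2, 4], [3, 7, 8], [5, 9], [6]].

The final insertion tableau P = [[1, 2, 4], [3, 7, 8], [5, 9], [6]] has shape [3, 3, 2, 1].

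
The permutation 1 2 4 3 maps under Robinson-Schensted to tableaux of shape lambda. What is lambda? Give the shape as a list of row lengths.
[3, 1]

Row-insert each entry into an empty tableau.

After inserting 1: P = [[1]].
After inserting 2: P = [[1, 2]].
After inserting 4: P = [[1, 2, 4]].
After inserting 3: P = [[1, 2, 3], [4]].

The final insertion tableau P = [[1, 2, 3], [4]] has shape [3, 1].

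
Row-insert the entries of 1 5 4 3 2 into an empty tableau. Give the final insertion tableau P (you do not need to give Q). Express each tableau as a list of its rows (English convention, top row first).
Insert 1: appended to row 1. P = [[1]].
Insert 5: appended to row 1. P = [[1, 5]].
Insert 4: 4 bumps 5 from row 1; 5 starts row 2. P = [[1, 4], [5]].
Insert 3: 3 bumps 4 from row 1; 4 bumps 5 from row 2; 5 starts row 3. P = [[1, 3], [4], [5]].
Insert 2: 2 bumps 3 from row 1; 3 bumps 4 from row 2; 4 bumps 5 from row 3; 5 starts row 4. P = [[1, 2], [3], [4], [5]].

So P = [[1, 2], [3], [4], [5]].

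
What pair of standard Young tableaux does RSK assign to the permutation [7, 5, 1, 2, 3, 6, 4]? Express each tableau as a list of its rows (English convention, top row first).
P = [[1, 2, 3, 4], [5, 6], [7]], Q = [[1, 4, 5, 6], [2, 7], [3]]

Insert each entry of the permutation into P by Schensted row insertion, recording in Q the position of each new cell.

Insert 7: appended to row 1. P = [[7]].
Insert 5: 5 bumps 7 from row 1; 7 starts row 2. P = [[5], [7]].
Insert 1: 1 bumps 5 from row 1; 5 bumps 7 from row 2; 7 starts row 3. P = [[1], [5], [7]].
Insert 2: appended to row 1. P = [[1, 2], [5], [7]].
Insert 3: appended to row 1. P = [[1, 2, 3], [5], [7]].
Insert 6: appended to row 1. P = [[1, 2, 3, 6], [5], [7]].
Insert 4: 4 bumps 6 from row 1; 6 appends to row 2. P = [[1, 2, 3, 4], [5, 6], [7]].

So P = [[1, 2, 3, 4], [5, 6], [7]], Q = [[1, 4, 5, 6], [2, 7], [3]].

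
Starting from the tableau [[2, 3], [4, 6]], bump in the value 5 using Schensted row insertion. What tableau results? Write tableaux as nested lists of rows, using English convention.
[[2, 3, 5], [4, 6]]

5 is larger than every entry of row 1, so it is appended to row 1. The new tableau is [[2, 3, 5], [4, 6]].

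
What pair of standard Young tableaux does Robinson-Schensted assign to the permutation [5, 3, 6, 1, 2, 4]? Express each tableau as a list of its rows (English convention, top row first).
P = [[1, 2, 4], [3, 6], [5]], Q = [[1, 3, 6], [2, 5], [4]]

Insert each entry of the permutation into P by Schensted row insertion, recording in Q the position of each new cell.

Insert 5: appended to row 1. P = [[5]].
Insert 3: 3 bumps 5 from row 1; 5 starts row 2. P = [[3], [5]].
Insert 6: appended to row 1. P = [[3, 6], [5]].
Insert 1: 1 bumps 3 from row 1; 3 bumps 5 from row 2; 5 starts row 3. P = [[1, 6], [3], [5]].
Insert 2: 2 bumps 6 from row 1; 6 appends to row 2. P = [[1, 2], [3, 6], [5]].
Insert 4: appended to row 1. P = [[1, 2, 4], [3, 6], [5]].

So P = [[1, 2, 4], [3, 6], [5]], Q = [[1, 3, 6], [2, 5], [4]].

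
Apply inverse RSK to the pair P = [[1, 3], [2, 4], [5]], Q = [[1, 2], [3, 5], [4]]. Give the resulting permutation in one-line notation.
2 5 4 1 3

Reverse the RSK construction: for i from n down to 1, find the cell of Q containing i, remove the entry at that cell from P, and reverse-bump it up through P; the value ejected from row 1 is w(i).

Step i=5: Q has 5 at row 2, column 2; remove 4 from row 2 of P and reverse-bump: 4 enters row 1 and ejects 3. So w(5) = 3. P is now [[1, 4], [2], [5]].
Step i=4: Q has 4 at row 3, column 1; remove 5 from row 3 of P and reverse-bump: 5 enters row 2 and ejects 2; 2 enters row 1 and ejects 1. So w(4) = 1. P is now [[2, 4], [5]].
Step i=3: Q has 3 at row 2, column 1; remove 5 from row 2 of P and reverse-bump: 5 enters row 1 and ejects 4. So w(3) = 4. P is now [[2, 5]].
Step i=2: Q has 2 at row 1, column 2; remove that cell from P, ejecting 5. So w(2) = 5. P is now [[2]].
Step i=1: Q has 1 at row 1, column 1; remove that cell from P, ejecting 2. So w(1) = 2. P is now [].

So w = 2 5 4 1 3.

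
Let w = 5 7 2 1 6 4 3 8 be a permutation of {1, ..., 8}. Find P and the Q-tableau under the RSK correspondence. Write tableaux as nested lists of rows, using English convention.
Insert each entry of the permutation into P by Schensted row insertion, recording in Q the position of each new cell.

Insert 5: appended to row 1. P = [[5]].
Insert 7: appended to row 1. P = [[5, 7]].
Insert 2: 2 bumps 5 from row 1; 5 starts row 2. P = [[2, 7], [5]].
Insert 1: 1 bumps 2 from row 1; 2 bumps 5 from row 2; 5 starts row 3. P = [[1, 7], [2], [5]].
Insert 6: 6 bumps 7 from row 1; 7 appends to row 2. P = [[1, 6], [2, 7], [5]].
Insert 4: 4 bumps 6 from row 1; 6 bumps 7 from row 2; 7 appends to row 3. P = [[1, 4], [2, 6], [5, 7]].
Insert 3: 3 bumps 4 from row 1; 4 bumps 6 from row 2; 6 bumps 7 from row 3; 7 starts row 4. P = [[1, 3], [2, 4], [5, 6], [7]].
Insert 8: appended to row 1. P = [[1, 3, 8], [2, 4], [5, 6], [7]].

So P = [[1, 3, 8], [2, 4], [5, 6], [7]], Q = [[1, 2, 8], [3, 5], [4, 6], [7]].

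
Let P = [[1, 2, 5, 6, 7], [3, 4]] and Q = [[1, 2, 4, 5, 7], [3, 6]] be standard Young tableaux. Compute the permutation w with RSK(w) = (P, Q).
3 4 1 5 6 2 7

Reverse the RSK construction: for i from n down to 1, find the cell of Q containing i, remove the entry at that cell from P, and reverse-bump it up through P; the value ejected from row 1 is w(i).

Step i=7: Q has 7 at row 1, column 5; remove that cell from P, ejecting 7. So w(7) = 7. P is now [[1, 2, 5, 6], [3, 4]].
Step i=6: Q has 6 at row 2, column 2; remove 4 from row 2 of P and reverse-bump: 4 enters row 1 and ejects 2. So w(6) = 2. P is now [[1, 4, 5, 6], [3]].
Step i=5: Q has 5 at row 1, column 4; remove that cell from P, ejecting 6. So w(5) = 6. P is now [[1, 4, 5], [3]].
Step i=4: Q has 4 at row 1, column 3; remove that cell from P, ejecting 5. So w(4) = 5. P is now [[1, 4], [3]].
Step i=3: Q has 3 at row 2, column 1; remove 3 from row 2 of P and reverse-bump: 3 enters row 1 and ejects 1. So w(3) = 1. P is now [[3, 4]].
Step i=2: Q has 2 at row 1, column 2; remove that cell from P, ejecting 4. So w(2) = 4. P is now [[3]].
Step i=1: Q has 1 at row 1, column 1; remove that cell from P, ejecting 3. So w(1) = 3. P is now [].

So w = 3 4 1 5 6 2 7.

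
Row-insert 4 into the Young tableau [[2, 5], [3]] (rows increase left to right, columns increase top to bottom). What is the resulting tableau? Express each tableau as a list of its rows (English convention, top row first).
[[2, 4], [3, 5]]

In row 1, 4 replaces 5 (the leftmost entry greater than 4); 5 is bumped to row 2. 5 is appended to row 2. The new tableau is [[2, 4], [3, 5]].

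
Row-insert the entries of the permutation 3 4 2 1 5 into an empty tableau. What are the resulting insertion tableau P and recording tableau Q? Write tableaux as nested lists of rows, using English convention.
P = [[1, 4, 5], [2], [3]], Q = [[1, 2, 5], [3], [4]]

Insert each entry of the permutation into P by Schensted row insertion, recording in Q the position of each new cell.

Insert 3: appended to row 1. P = [[3]], Q = [[1]].
Insert 4: appended to row 1. P = [[3, 4]], Q = [[1, 2]].
Insert 2: 2 bumps 3 from row 1; 3 starts row 2. P = [[2, 4], [3]], Q = [[1, 2], [3]].
Insert 1: 1 bumps 2 from row 1; 2 bumps 3 from row 2; 3 starts row 3. P = [[1, 4], [2], [3]], Q = [[1, 2], [3], [4]].
Insert 5: appended to row 1. P = [[1, 4, 5], [2], [3]], Q = [[1, 2, 5], [3], [4]].

So P = [[1, 4, 5], [2], [3]], Q = [[1, 2, 5], [3], [4]].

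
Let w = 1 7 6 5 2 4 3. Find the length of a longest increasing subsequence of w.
3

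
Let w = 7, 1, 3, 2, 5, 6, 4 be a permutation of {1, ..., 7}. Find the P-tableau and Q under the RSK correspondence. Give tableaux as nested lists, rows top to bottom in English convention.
P = [[1, 2, 4, 6], [3, 5], [7]], Q = [[1, 3, 5, 6], [2, 7], [4]]

Insert each entry of the permutation into P by Schensted row insertion, recording in Q the position of each new cell.

Insert 7: appended to row 1. P = [[7]], Q = [[1]].
Insert 1: 1 bumps 7 from row 1; 7 starts row 2. P = [[1], [7]], Q = [[1], [2]].
Insert 3: appended to row 1. P = [[1, 3], [7]], Q = [[1, 3], [2]].
Insert 2: 2 bumps 3 from row 1; 3 bumps 7 from row 2; 7 starts row 3. P = [[1, 2], [3], [7]], Q = [[1, 3], [2], [4]].
Insert 5: appended to row 1. P = [[1, 2, 5], [3], [7]], Q = [[1, 3, 5], [2], [4]].
Insert 6: appended to row 1. P = [[1, 2, 5, 6], [3], [7]], Q = [[1, 3, 5, 6], [2], [4]].
Insert 4: 4 bumps 5 from row 1; 5 appends to row 2. P = [[1, 2, 4, 6], [3, 5], [7]], Q = [[1, 3, 5, 6], [2, 7], [4]].

So P = [[1, 2, 4, 6], [3, 5], [7]], Q = [[1, 3, 5, 6], [2, 7], [4]].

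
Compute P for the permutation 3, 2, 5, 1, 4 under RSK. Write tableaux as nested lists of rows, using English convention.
P = [[1, 4], [2, 5], [3]]

Insert 3: appended to row 1. P = [[3]].
Insert 2: 2 bumps 3 from row 1; 3 starts row 2. P = [[2], [3]].
Insert 5: appended to row 1. P = [[2, 5], [3]].
Insert 1: 1 bumps 2 from row 1; 2 bumps 3 from row 2; 3 starts row 3. P = [[1, 5], [2], [3]].
Insert 4: 4 bumps 5 from row 1; 5 appends to row 2. P = [[1, 4], [2, 5], [3]].

So P = [[1, 4], [2, 5], [3]].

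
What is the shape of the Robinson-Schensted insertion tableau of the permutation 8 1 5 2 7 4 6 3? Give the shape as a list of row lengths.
[4, 2, 1, 1]

Row-insert each entry into an empty tableau.

After inserting 8: P = [[8]].
After inserting 1: P = [[1], [8]].
After inserting 5: P = [[1, 5], [8]].
After inserting 2: P = [[1, 2], [5], [8]].
After inserting 7: P = [[1, 2, 7], [5], [8]].
After inserting 4: P = [[1, 2, 4], [5, 7], [8]].
After inserting 6: P = [[1, 2, 4, 6], [5, 7], [8]].
After inserting 3: P = [[1, 2, 3, 6], [4, 7], [5], [8]].

The final insertion tableau P = [[1, 2, 3, 6], [4, 7], [5], [8]] has shape [4, 2, 1, 1].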